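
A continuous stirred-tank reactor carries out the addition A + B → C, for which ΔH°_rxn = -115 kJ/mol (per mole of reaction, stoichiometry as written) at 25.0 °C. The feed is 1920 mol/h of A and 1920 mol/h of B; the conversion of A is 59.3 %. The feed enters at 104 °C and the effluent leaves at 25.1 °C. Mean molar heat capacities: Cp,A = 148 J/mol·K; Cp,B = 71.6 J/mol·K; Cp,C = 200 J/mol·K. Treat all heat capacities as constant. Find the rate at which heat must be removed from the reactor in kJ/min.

Q_out = 2740 kJ/min

Extent of reaction ξ = 0.593 × 1920 = 1138.6 mol/h
Reaction term: ξ·ΔH°_rxn = 1138.6 × -115 = -130930 kJ/h
Sensible, feed 104→25 °C: -33309 kJ/h
Outlet flows (mol/h): A 781.44, B 781.44, C 1138.6
Sensible, products 25→25.1 °C: 39.932 kJ/h
Q = ΔH = -164200 kJ/h = -45.612 kW
Heat removed = 2736.7 kJ/min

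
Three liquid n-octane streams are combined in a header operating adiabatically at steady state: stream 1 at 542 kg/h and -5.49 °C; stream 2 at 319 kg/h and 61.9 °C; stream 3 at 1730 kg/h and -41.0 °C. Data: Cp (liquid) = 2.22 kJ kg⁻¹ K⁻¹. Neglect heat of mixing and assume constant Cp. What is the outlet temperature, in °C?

T_out = -20.9 °C

Energy balance with Q = 0: Σ ṁᵢCp,ᵢ(T_out − Tᵢ) = 0
T_out = Σ ṁᵢCp,ᵢTᵢ / Σ ṁᵢCp,ᵢ
      = -120230 / 5752 = -20.903 °C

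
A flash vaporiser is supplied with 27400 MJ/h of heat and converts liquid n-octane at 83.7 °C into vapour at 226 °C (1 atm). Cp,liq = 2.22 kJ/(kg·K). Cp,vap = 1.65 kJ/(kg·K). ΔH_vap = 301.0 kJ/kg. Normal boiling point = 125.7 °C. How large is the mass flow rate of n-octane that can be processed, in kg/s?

Δh = 2.22×(125.7−83.7) + 301.0 + 1.65×(226−125.7) = 559.74 kJ/kg
Q = 27400 MJ/h = 7611.1 kJ/s = 7611.1 kJ/s
ṁ = Q/Δh = 7611.1 / 559.74 = 13.598 kg/s

ṁ = 13.6 kg/s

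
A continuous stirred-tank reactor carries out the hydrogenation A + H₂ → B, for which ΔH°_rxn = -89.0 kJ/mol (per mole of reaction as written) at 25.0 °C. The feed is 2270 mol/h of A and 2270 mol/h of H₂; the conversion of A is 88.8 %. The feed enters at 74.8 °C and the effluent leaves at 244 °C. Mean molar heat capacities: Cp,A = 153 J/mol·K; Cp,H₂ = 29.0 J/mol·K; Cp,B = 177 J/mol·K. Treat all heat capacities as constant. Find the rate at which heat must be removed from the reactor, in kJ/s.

Extent of reaction ξ = 0.888 × 2270 = 2015.8 mol/h
Reaction term: ξ·ΔH°_rxn = 2015.8 × -89.0 = -179400 kJ/h
Sensible, feed 74.8→25 °C: -20574 kJ/h
Outlet flows (mol/h): A 254.24, H₂ 254.24, B 2015.8
Sensible, products 25→244 °C: 88270 kJ/h
Q = ΔH = -111710 kJ/h = -31.03 kW
Heat removed = 31.03 kJ/s

Q_out = 31.0 kJ/s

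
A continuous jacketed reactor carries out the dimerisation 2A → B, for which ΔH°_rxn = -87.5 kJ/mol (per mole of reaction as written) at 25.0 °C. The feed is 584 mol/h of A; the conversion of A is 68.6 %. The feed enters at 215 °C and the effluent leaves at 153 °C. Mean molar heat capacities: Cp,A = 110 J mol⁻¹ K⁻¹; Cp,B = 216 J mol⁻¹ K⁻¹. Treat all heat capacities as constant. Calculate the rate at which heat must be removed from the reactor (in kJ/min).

Extent of reaction ξ = 0.686 × 584 / 2 = 200.31 mol/h
Reaction term: ξ·ΔH°_rxn = 200.31 × -87.5 = -17527 kJ/h
Sensible, feed 215→25 °C: -12206 kJ/h
Outlet flows (mol/h): A 183.38, B 200.31
Sensible, products 25→153 °C: 8120.2 kJ/h
Q = ΔH = -21613 kJ/h = -6.0035 kW
Heat removed = 360.21 kJ/min

Q_out = 360 kJ/min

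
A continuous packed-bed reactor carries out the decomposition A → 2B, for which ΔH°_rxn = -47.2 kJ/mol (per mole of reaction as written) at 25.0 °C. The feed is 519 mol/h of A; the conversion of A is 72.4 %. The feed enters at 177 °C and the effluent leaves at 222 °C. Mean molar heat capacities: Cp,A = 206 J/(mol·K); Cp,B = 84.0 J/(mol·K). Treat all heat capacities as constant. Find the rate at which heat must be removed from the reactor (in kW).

Q_out = 4.37 kW

Extent of reaction ξ = 0.724 × 519 = 375.76 mol/h
Reaction term: ξ·ΔH°_rxn = 375.76 × -47.2 = -17736 kJ/h
Sensible, feed 177→25 °C: -16251 kJ/h
Outlet flows (mol/h): A 143.24, B 751.51
Sensible, products 25→222 °C: 18249 kJ/h
Q = ΔH = -15737 kJ/h = -4.3715 kW
Heat removed = 4.3715 kW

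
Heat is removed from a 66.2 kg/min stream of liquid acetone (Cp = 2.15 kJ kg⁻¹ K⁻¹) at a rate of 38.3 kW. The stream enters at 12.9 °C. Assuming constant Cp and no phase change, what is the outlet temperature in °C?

T_out = -3.25 °C

Q = 38.3 kW = 2298 kJ/min
ΔT = Q/(ṁ·Cp) = 2298/(66.2×2.15) = 16.146 K
T_out = 12.9 − 16.146 = -3.2456 °C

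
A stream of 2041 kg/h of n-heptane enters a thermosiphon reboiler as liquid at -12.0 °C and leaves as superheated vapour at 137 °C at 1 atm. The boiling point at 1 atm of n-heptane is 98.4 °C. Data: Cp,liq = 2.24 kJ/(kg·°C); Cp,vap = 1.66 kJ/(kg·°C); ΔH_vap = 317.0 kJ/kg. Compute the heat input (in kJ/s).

liquid -12.0→98.4 °C: 247.3 kJ/kg
vaporisation at 98.4 °C: 317 kJ/kg
vapour 98.4→137 °C: 64.076 kJ/kg
Δh = 247.3 + 317 + 64.076 = 628.37 kJ/kg
Q = ṁ·Δh = 2041 kg/h × 628.37 kJ/kg = 1.2825e+06 kJ/h
|Q| = 356.25 kW

Q = 356 kJ/s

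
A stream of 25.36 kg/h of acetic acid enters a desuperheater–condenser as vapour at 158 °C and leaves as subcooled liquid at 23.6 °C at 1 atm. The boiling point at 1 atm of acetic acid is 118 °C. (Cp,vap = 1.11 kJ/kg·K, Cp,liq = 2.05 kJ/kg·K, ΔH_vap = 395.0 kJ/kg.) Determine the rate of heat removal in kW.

Q_c = 4.46 kW

vapour 158→118 °C: -44.4 kJ/kg
condensation at 118 °C: -395 kJ/kg
liquid 118→23.6 °C: -193.52 kJ/kg
Δh = -44.4 + -395 + -193.52 = -632.92 kJ/kg
Q = ṁ·Δh = 25.36 kg/h × -632.92 kJ/kg = -16051 kJ/h
|Q| = 4.4586 kW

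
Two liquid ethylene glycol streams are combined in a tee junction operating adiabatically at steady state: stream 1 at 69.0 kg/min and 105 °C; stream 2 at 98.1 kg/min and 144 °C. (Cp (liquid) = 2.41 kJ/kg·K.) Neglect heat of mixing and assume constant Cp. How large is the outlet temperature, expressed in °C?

No heat crosses the boundary, so H_out = H_in.
T_out = Σ ṁᵢCp,ᵢTᵢ / Σ ṁᵢCp,ᵢ
      = 51505 / 402.71 = 127.9 °C

T_out = 128 °C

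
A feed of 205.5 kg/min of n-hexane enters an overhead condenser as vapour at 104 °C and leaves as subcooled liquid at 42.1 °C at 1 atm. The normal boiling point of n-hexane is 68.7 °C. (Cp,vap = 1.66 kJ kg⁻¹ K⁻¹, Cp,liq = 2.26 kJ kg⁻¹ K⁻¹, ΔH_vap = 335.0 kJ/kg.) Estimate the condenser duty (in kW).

Q_c = 1550 kW

vapour 104→68.7 °C: -58.598 kJ/kg
condensation at 68.7 °C: -335 kJ/kg
liquid 68.7→42.1 °C: -60.116 kJ/kg
Δh = -58.598 + -335 + -60.116 = -453.71 kJ/kg
Q = ṁ·Δh = 205.5 kg/min × -453.71 kJ/kg = -93238 kJ/min
|Q| = 1554 kW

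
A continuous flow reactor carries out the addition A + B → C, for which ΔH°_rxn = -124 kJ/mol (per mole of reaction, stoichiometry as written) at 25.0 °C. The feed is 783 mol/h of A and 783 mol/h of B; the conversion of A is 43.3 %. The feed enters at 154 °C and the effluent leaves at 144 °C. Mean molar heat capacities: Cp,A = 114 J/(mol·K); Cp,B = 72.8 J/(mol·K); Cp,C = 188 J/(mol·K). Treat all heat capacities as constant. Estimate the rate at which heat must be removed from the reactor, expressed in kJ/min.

Extent of reaction ξ = 0.433 × 783 = 339.04 mol/h
Reaction term: ξ·ΔH°_rxn = 339.04 × -124 = -42041 kJ/h
Sensible, feed 154→25 °C: -18868 kJ/h
Outlet flows (mol/h): A 443.96, B 443.96, C 339.04
Sensible, products 25→144 °C: 17454 kJ/h
Q = ΔH = -43455 kJ/h = -12.071 kW
Heat removed = 724.25 kJ/min

Q_out = 724 kJ/min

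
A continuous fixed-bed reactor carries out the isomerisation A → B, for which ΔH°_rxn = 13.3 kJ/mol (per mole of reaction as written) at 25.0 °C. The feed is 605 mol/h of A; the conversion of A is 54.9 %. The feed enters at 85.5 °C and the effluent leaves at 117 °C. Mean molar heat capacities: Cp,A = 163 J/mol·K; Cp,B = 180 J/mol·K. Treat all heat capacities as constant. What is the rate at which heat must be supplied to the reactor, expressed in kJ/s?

Q_in = 2.23 kJ/s

Extent of reaction ξ = 0.549 × 605 = 332.15 mol/h
Reaction term: ξ·ΔH°_rxn = 332.15 × 13.3 = 4417.5 kJ/h
Sensible, feed 85.5→25 °C: -5966.2 kJ/h
Outlet flows (mol/h): A 272.85, B 332.15
Sensible, products 25→117 °C: 9592.1 kJ/h
Q = ΔH = 8043.4 kJ/h = 2.2343 kW
Heat supplied = 2.2343 kJ/s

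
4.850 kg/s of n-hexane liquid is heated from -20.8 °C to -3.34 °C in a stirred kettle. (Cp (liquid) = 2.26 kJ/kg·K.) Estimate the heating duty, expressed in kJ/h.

Q = 689000 kJ/h

Q = ṁ·Cp·ΔT = 4.850 × 2.26 × (-3.34 − -20.8) = 191.38 kJ/s
Heating duty = 688960 kJ/h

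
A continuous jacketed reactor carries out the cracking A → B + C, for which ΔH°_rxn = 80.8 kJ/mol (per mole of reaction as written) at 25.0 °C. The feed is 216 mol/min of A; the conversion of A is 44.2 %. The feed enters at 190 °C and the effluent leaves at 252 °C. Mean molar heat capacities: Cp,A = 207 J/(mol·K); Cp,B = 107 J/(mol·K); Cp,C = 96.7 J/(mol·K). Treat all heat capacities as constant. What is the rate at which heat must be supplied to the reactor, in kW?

Extent of reaction ξ = 0.442 × 216 = 95.472 mol/min
Reaction term: ξ·ΔH°_rxn = 95.472 × 80.8 = 7714.1 kJ/min
Sensible, feed 190→25 °C: -7377.5 kJ/min
Outlet flows (mol/min): A 120.53, B 95.472, C 95.472
Sensible, products 25→252 °C: 10078 kJ/min
Q = ΔH = 10415 kJ/min = 173.58 kW
Heat supplied = 173.58 kW

Q_in = 174 kW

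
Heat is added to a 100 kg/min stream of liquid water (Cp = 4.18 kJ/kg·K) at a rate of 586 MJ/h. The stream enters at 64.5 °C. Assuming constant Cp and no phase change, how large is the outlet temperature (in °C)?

T_out = 87.9 °C

Q = 586 MJ/h = 9766.7 kJ/min
ΔT = Q/(ṁ·Cp) = 9766.7/(100×4.18) = 23.365 K
T_out = 64.5 + 23.365 = 87.865 °C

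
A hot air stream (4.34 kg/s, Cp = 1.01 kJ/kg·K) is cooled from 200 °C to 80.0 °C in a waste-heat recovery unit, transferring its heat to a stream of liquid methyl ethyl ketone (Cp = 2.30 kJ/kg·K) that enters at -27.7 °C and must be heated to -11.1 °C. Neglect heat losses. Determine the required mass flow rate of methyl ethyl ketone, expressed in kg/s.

ṁ_c = 13.8 kg/s

Heat released by hot stream: Q = 4.34 × 1.01 × (200 − 80.0) = 526.01 kJ/s
Energy balance on cold side (adiabatic exchanger): Q = ṁ_c·Cp_c·(T_c,out − T_c,in)
ṁ_c = 526.01 / [2.30 × (-11.1 − -27.7)] = 13.777 kg/s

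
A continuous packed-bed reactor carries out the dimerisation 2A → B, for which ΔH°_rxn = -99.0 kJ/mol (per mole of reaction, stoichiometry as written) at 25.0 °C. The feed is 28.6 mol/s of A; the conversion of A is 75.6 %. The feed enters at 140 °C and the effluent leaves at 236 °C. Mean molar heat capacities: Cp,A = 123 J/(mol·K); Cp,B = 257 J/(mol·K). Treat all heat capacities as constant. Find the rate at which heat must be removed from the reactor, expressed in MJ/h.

Q_out = 2550 MJ/h

Extent of reaction ξ = 0.756 × 28.6 / 2 = 10.811 mol/s
Reaction term: ξ·ΔH°_rxn = 10.811 × -99.0 = -1070.3 kJ/s
Sensible, feed 140→25 °C: -404.55 kJ/s
Outlet flows (mol/s): A 6.9784, B 10.811
Sensible, products 25→236 °C: 767.35 kJ/s
Q = ΔH = -707.47 kJ/s = -707.47 kW
Heat removed = 2546.9 MJ/h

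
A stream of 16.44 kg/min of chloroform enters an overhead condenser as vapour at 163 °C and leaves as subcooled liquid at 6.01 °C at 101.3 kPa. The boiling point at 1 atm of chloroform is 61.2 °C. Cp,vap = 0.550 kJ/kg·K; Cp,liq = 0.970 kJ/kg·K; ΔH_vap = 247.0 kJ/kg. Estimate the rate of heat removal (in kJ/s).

Q_c = 97.7 kJ/s

vapour 163→61.2 °C: -55.99 kJ/kg
condensation at 61.2 °C: -247 kJ/kg
liquid 61.2→6.01 °C: -53.534 kJ/kg
Δh = -55.99 + -247 + -53.534 = -356.52 kJ/kg
Q = ṁ·Δh = 16.44 kg/min × -356.52 kJ/kg = -5861.3 kJ/min
|Q| = 97.688 kW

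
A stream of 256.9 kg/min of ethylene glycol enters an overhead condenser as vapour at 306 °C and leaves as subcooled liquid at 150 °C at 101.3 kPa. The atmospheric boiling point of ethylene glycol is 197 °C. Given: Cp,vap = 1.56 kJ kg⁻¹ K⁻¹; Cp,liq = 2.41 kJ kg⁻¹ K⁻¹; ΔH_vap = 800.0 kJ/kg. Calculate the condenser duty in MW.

Q_c = 4.64 MW

vapour 306→197 °C: -170.04 kJ/kg
condensation at 197 °C: -800 kJ/kg
liquid 197→150 °C: -113.27 kJ/kg
Δh = -170.04 + -800 + -113.27 = -1083.3 kJ/kg
Q = ṁ·Δh = 256.9 kg/min × -1083.3 kJ/kg = -278300 kJ/min
|Q| = 4638.4 kW = 4.6384 MW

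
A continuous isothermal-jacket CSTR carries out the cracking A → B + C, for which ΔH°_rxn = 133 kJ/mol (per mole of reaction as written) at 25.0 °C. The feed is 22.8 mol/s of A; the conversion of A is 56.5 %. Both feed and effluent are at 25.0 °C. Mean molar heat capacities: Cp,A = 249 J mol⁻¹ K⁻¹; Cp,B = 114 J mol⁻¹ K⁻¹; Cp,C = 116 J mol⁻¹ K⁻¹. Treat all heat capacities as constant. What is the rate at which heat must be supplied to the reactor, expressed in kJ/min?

Extent of reaction ξ = 0.565 × 22.8 = 12.882 mol/s
Reaction term: ξ·ΔH°_rxn = 12.882 × 133 = 1713.3 kJ/s
Q = ΔH = 1713.3 kJ/s = 1713.3 kW
Heat supplied = 102800 kJ/min

Q_in = 103000 kJ/min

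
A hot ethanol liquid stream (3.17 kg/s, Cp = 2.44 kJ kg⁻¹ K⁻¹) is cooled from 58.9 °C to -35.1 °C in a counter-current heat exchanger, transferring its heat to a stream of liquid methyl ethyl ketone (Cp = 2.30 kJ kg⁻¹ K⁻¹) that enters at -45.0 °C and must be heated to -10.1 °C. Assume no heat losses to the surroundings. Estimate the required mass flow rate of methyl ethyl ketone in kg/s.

Heat released by hot stream: Q = 3.17 × 2.44 × (58.9 − -35.1) = 727.07 kJ/s
Energy balance on cold side (adiabatic exchanger): Q = ṁ_c·Cp_c·(T_c,out − T_c,in)
ṁ_c = 727.07 / [2.30 × (-10.1 − -45.0)] = 9.0578 kg/s

ṁ_c = 9.06 kg/s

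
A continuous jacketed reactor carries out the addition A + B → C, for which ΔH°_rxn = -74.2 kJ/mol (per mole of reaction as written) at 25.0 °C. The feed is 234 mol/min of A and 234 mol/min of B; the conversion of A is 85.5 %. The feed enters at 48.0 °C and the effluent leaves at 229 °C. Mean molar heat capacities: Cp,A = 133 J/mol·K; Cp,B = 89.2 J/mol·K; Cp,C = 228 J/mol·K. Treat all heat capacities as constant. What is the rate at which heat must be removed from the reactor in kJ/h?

Extent of reaction ξ = 0.855 × 234 = 200.07 mol/min
Reaction term: ξ·ΔH°_rxn = 200.07 × -74.2 = -14845 kJ/min
Sensible, feed 48.0→25 °C: -1195.9 kJ/min
Outlet flows (mol/min): A 33.93, B 33.93, C 200.07
Sensible, products 25→229 °C: 10844 kJ/min
Q = ΔH = -5197.4 kJ/min = -86.624 kW
Heat removed = 311840 kJ/h

Q_out = 312000 kJ/h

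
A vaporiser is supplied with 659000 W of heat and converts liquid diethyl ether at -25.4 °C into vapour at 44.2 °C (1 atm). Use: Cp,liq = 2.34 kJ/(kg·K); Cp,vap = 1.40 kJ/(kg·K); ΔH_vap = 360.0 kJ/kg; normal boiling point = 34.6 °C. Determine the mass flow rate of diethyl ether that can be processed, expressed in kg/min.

Δh = 2.34×(34.6−-25.4) + 360.0 + 1.40×(44.2−34.6) = 513.84 kJ/kg
Q = 659000 W = 659 kJ/s = 39540 kJ/min
ṁ = Q/Δh = 39540 / 513.84 = 76.95 kg/min

ṁ = 77.0 kg/min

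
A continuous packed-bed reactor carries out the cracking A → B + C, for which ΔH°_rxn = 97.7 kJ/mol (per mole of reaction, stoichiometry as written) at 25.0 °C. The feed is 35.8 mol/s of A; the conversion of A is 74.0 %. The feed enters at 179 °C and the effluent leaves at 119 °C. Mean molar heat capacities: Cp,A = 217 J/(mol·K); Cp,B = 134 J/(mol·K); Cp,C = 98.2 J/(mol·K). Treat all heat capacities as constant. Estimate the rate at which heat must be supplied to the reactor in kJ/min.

Q_in = 130000 kJ/min

Extent of reaction ξ = 0.740 × 35.8 = 26.492 mol/s
Reaction term: ξ·ΔH°_rxn = 26.492 × 97.7 = 2588.3 kJ/s
Sensible, feed 179→25 °C: -1196.4 kJ/s
Outlet flows (mol/s): A 9.308, B 26.492, C 26.492
Sensible, products 25→119 °C: 768.1 kJ/s
Q = ΔH = 2160 kJ/s = 2160 kW
Heat supplied = 129600 kJ/min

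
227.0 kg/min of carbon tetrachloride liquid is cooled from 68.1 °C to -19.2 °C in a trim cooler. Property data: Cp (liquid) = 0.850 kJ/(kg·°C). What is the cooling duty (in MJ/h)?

Q_c = 1010 MJ/h

Q = ṁ·Cp·ΔT = 227.0 × 0.850 × (-19.2 − 68.1) = -16845 kJ/min
Converting: 16845 / 60 s = 280.74 kW
Cooling duty = 1010.7 MJ/h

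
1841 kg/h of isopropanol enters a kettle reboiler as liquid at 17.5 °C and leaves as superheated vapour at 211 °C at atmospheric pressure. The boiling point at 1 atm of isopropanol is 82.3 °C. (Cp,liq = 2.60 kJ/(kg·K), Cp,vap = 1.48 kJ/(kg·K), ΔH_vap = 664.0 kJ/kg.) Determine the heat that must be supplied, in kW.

liquid 17.5→82.3 °C: 168.48 kJ/kg
vaporisation at 82.3 °C: 664 kJ/kg
vapour 82.3→211 °C: 190.48 kJ/kg
Δh = 168.48 + 664 + 190.48 = 1023 kJ/kg
Q = ṁ·Δh = 1841 kg/h × 1023 kJ/kg = 1.8833e+06 kJ/h
|Q| = 523.13 kW

Q = 523 kW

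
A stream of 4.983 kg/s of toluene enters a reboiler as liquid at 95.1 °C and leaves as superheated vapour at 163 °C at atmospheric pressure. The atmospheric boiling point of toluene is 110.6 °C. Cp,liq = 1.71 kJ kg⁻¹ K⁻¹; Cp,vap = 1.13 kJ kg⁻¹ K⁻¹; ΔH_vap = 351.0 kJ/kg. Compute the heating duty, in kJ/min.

liquid 95.1→110.6 °C: 26.505 kJ/kg
vaporisation at 110.6 °C: 351 kJ/kg
vapour 110.6→163 °C: 59.212 kJ/kg
Δh = 26.505 + 351 + 59.212 = 436.72 kJ/kg
Q = ṁ·Δh = 4.983 kg/s × 436.72 kJ/kg = 2176.2 kJ/s
|Q| = 2176.2 kW = 130570 kJ/min

Q = 131000 kJ/min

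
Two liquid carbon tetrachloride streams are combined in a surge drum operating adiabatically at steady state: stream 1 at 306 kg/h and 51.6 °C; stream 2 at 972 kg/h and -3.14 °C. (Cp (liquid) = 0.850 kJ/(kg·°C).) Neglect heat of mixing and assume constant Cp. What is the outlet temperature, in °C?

Adiabatic, steady state ⇒ Σ ṁᵢCp,ᵢ(T_out − Tᵢ) = 0
T_out = Σ ṁᵢCp,ᵢTᵢ / Σ ṁᵢCp,ᵢ
      = 10827 / 1086.3 = 9.9668 °C

T_out = 9.97 °C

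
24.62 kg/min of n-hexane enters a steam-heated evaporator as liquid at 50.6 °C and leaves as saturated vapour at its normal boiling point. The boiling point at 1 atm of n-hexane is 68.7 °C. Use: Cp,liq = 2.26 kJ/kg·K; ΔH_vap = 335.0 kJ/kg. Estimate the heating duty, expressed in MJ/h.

Q = 555 MJ/h

liquid 50.6→68.7 °C: 40.906 kJ/kg
vaporisation at 68.7 °C: 335 kJ/kg
Δh = 40.906 + 335 = 375.91 kJ/kg
Q = ṁ·Δh = 24.62 kg/min × 375.91 kJ/kg = 9254.8 kJ/min
|Q| = 154.25 kW = 555.29 MJ/h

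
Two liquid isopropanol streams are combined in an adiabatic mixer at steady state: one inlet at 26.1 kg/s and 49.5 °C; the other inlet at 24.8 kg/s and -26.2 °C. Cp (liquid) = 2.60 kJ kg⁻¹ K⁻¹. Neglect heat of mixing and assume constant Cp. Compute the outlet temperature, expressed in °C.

T_out = 12.6 °C

No heat crosses the boundary, so H_out = H_in.
T_out = Σ ṁᵢCp,ᵢTᵢ / Σ ṁᵢCp,ᵢ
      = 1669.7 / 132.34 = 12.617 °C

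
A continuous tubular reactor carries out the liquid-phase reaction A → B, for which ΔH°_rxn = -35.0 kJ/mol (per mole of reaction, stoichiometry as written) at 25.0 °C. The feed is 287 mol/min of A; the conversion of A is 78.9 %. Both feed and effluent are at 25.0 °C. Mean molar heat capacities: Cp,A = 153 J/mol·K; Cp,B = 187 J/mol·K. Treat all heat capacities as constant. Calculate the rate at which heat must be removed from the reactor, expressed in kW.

Extent of reaction ξ = 0.789 × 287 = 226.44 mol/min
Reaction term: ξ·ΔH°_rxn = 226.44 × -35.0 = -7925.5 kJ/min
Q = ΔH = -7925.5 kJ/min = -132.09 kW
Heat removed = 132.09 kW

Q_out = 132 kW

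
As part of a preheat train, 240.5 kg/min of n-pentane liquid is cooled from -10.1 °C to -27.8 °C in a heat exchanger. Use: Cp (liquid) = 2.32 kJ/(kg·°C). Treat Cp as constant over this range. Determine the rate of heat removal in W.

Q = ṁ·Cp·ΔT = 240.5 × 2.32 × (-27.8 − -10.1) = -9875.9 kJ/min
Converting: 9875.9 / 60 s = 164.6 kW
Cooling duty = 164600 W

Q_c = 165000 W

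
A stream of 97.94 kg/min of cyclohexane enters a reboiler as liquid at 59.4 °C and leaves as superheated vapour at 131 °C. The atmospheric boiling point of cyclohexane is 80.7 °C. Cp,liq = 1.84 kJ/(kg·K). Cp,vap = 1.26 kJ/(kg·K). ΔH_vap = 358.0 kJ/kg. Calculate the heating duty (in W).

Q = 752000 W

liquid 59.4→80.7 °C: 39.192 kJ/kg
vaporisation at 80.7 °C: 358 kJ/kg
vapour 80.7→131 °C: 63.378 kJ/kg
Δh = 39.192 + 358 + 63.378 = 460.57 kJ/kg
Q = ṁ·Δh = 97.94 kg/min × 460.57 kJ/kg = 45108 kJ/min
|Q| = 751.8 kW = 751800 W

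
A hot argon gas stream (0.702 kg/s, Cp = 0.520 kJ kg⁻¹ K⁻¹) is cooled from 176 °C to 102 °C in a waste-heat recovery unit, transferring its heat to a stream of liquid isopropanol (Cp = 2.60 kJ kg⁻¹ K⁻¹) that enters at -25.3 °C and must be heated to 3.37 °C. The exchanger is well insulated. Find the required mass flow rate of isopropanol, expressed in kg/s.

Heat released by hot stream: Q = 0.702 × 0.520 × (176 − 102) = 27.013 kJ/s
Energy balance on cold side (adiabatic exchanger): Q = ṁ_c·Cp_c·(T_c,out − T_c,in)
ṁ_c = 27.013 / [2.60 × (3.37 − -25.3)] = 0.36239 kg/s

ṁ_c = 0.362 kg/s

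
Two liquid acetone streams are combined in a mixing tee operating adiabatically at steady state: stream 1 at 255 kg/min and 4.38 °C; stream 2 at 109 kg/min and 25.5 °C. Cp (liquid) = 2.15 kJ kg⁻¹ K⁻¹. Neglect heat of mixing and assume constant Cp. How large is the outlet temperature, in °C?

No heat crosses the boundary, so H_out = H_in.
Σ ṁᵢCp,ᵢTᵢ = 255×2.15×4.38 + 109×2.15×25.5 = 8377.3
Σ ṁᵢCp,ᵢ = 255×2.15 + 109×2.15 = 782.6
T_out = 8377.3 / 782.6 = 10.704 °C

T_out = 10.7 °C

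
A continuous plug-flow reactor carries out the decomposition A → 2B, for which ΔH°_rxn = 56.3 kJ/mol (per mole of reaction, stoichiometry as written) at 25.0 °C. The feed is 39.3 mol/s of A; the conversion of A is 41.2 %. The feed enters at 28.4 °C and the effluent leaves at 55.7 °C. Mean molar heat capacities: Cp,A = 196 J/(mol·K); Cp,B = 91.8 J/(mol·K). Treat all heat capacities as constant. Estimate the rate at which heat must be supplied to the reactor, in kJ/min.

Extent of reaction ξ = 0.412 × 39.3 = 16.192 mol/s
Reaction term: ξ·ΔH°_rxn = 16.192 × 56.3 = 911.59 kJ/s
Sensible, feed 28.4→25 °C: -26.19 kJ/s
Outlet flows (mol/s): A 23.108, B 32.383
Sensible, products 25→55.7 °C: 230.31 kJ/s
Q = ΔH = 1115.7 kJ/s = 1115.7 kW
Heat supplied = 66943 kJ/min

Q_in = 66900 kJ/min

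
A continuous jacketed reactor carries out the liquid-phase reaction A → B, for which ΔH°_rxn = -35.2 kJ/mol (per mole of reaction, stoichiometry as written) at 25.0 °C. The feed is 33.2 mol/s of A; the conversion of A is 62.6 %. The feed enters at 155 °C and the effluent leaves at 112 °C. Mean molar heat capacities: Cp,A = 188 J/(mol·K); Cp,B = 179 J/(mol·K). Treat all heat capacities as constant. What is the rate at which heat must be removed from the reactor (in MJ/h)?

Q_out = 3660 MJ/h

Extent of reaction ξ = 0.626 × 33.2 = 20.783 mol/s
Reaction term: ξ·ΔH°_rxn = 20.783 × -35.2 = -731.57 kJ/s
Sensible, feed 155→25 °C: -811.41 kJ/s
Outlet flows (mol/s): A 12.417, B 20.783
Sensible, products 25→112 °C: 526.75 kJ/s
Q = ΔH = -1016.2 kJ/s = -1016.2 kW
Heat removed = 3658.4 MJ/h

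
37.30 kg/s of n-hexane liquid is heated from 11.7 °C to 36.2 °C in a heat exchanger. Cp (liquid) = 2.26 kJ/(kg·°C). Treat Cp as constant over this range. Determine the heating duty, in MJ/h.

Q = ṁ·Cp·ΔT = 37.30 × 2.26 × (36.2 − 11.7) = 2065.3 kJ/s
Heating duty = 7435.1 MJ/h

Q = 7440 MJ/h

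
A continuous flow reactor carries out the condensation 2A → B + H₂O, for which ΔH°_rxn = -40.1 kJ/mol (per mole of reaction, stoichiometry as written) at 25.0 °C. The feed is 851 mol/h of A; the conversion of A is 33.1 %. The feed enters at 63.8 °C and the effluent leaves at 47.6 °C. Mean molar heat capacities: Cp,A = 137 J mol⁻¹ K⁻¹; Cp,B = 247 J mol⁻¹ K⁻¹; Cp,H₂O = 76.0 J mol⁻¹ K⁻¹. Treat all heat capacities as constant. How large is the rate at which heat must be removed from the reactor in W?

Q_out = 2050 W

Extent of reaction ξ = 0.331 × 851 / 2 = 140.84 mol/h
Reaction term: ξ·ΔH°_rxn = 140.84 × -40.1 = -5647.7 kJ/h
Sensible, feed 63.8→25 °C: -4523.6 kJ/h
Outlet flows (mol/h): A 569.32, B 140.84, H₂O 140.84
Sensible, products 25→47.6 °C: 2790.8 kJ/h
Q = ΔH = -7380.4 kJ/h = -2.0501 kW
Heat removed = 2050.1 W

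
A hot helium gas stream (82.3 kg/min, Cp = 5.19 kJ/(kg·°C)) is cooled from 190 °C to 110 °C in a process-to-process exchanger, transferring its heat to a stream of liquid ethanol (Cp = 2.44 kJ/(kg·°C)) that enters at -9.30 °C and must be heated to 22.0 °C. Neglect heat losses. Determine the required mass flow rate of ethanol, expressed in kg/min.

ṁ_c = 447 kg/min

Heat released by hot stream: Q = 82.3 × 5.19 × (190 − 110) = 34171 kJ/min
Energy balance on cold side (adiabatic exchanger): Q = ṁ_c·Cp_c·(T_c,out − T_c,in)
ṁ_c = 34171 / [2.44 × (22.0 − -9.30)] = 447.43 kg/min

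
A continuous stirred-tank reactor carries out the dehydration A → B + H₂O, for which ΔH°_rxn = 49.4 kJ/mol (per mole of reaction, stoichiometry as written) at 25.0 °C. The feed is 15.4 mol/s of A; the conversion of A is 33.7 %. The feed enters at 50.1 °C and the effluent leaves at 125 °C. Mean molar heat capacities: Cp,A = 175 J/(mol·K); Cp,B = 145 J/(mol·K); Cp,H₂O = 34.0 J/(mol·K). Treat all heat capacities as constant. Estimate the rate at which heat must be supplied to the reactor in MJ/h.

Q_in = 1660 MJ/h

Extent of reaction ξ = 0.337 × 15.4 = 5.1898 mol/s
Reaction term: ξ·ΔH°_rxn = 5.1898 × 49.4 = 256.38 kJ/s
Sensible, feed 50.1→25 °C: -67.644 kJ/s
Outlet flows (mol/s): A 10.21, B 5.1898, H₂O 5.1898
Sensible, products 25→125 °C: 271.58 kJ/s
Q = ΔH = 460.31 kJ/s = 460.31 kW
Heat supplied = 1657.1 MJ/h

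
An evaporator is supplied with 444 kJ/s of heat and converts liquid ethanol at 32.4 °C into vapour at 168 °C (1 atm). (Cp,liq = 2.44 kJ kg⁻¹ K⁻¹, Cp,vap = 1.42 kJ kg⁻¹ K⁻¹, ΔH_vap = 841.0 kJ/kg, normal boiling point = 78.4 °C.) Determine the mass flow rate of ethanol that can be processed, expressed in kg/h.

ṁ = 1480 kg/h

Δh = 2.44×(78.4−32.4) + 841.0 + 1.42×(168−78.4) = 1080.5 kJ/kg
Q = 444 kJ/s = 444 kJ/s = 1.5984e+06 kJ/h
ṁ = Q/Δh = 1.5984e+06 / 1080.5 = 1479.4 kg/h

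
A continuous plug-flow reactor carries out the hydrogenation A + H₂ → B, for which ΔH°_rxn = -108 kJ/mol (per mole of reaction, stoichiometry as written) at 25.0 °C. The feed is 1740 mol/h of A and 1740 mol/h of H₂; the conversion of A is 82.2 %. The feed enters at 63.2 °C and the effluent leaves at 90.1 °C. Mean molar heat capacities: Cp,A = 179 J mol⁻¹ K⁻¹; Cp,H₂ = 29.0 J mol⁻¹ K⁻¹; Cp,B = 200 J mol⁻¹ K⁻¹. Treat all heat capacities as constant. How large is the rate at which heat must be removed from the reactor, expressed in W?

Q_out = 40400 W

Extent of reaction ξ = 0.822 × 1740 = 1430.3 mol/h
Reaction term: ξ·ΔH°_rxn = 1430.3 × -108 = -154470 kJ/h
Sensible, feed 63.2→25 °C: -13825 kJ/h
Outlet flows (mol/h): A 309.72, H₂ 309.72, B 1430.3
Sensible, products 25→90.1 °C: 22816 kJ/h
Q = ΔH = -145480 kJ/h = -40.411 kW
Heat removed = 40411 W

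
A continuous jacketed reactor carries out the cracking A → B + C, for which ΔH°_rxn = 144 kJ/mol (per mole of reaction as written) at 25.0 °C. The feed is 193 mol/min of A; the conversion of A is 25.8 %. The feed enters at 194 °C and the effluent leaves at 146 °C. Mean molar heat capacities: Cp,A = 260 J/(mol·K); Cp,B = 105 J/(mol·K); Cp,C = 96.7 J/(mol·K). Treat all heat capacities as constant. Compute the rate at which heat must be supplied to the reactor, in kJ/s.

Q_in = 73.5 kJ/s

Extent of reaction ξ = 0.258 × 193 = 49.794 mol/min
Reaction term: ξ·ΔH°_rxn = 49.794 × 144 = 7170.3 kJ/min
Sensible, feed 194→25 °C: -8480.4 kJ/min
Outlet flows (mol/min): A 143.21, B 49.794, C 49.794
Sensible, products 25→146 °C: 5720.5 kJ/min
Q = ΔH = 4410.4 kJ/min = 73.507 kW
Heat supplied = 73.507 kJ/s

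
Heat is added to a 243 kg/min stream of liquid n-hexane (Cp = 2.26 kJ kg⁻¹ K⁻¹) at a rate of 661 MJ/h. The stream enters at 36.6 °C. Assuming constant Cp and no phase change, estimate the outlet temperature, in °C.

Q = 661 MJ/h = 11017 kJ/min
ΔT = Q/(ṁ·Cp) = 11017/(243×2.26) = 20.06 K
T_out = 36.6 + 20.06 = 56.66 °C

T_out = 56.7 °C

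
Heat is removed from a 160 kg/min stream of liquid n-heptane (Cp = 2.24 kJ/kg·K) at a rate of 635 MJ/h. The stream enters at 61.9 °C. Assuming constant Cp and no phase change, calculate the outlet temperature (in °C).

Q = 635 MJ/h = 10583 kJ/min
ΔT = Q/(ṁ·Cp) = 10583/(160×2.24) = 29.529 K
T_out = 61.9 − 29.529 = 32.371 °C

T_out = 32.4 °C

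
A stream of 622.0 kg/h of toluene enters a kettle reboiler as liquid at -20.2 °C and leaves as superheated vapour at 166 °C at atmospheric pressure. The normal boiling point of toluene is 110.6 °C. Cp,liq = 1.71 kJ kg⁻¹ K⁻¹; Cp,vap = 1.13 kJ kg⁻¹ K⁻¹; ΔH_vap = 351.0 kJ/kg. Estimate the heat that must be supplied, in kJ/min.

Q = 6610 kJ/min

liquid -20.2→110.6 °C: 223.67 kJ/kg
vaporisation at 110.6 °C: 351 kJ/kg
vapour 110.6→166 °C: 62.602 kJ/kg
Δh = 223.67 + 351 + 62.602 = 637.27 kJ/kg
Q = ṁ·Δh = 622.0 kg/h × 637.27 kJ/kg = 396380 kJ/h
|Q| = 110.11 kW = 6606.4 kJ/min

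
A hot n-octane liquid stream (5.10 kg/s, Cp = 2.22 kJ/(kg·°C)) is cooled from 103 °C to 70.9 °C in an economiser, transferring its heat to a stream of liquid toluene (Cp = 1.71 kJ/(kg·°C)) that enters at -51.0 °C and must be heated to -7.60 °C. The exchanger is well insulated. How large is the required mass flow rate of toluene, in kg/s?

ṁ_c = 4.90 kg/s

Heat released by hot stream: Q = 5.10 × 2.22 × (103 − 70.9) = 363.44 kJ/s
Energy balance on cold side (adiabatic exchanger): Q = ṁ_c·Cp_c·(T_c,out − T_c,in)
ṁ_c = 363.44 / [1.71 × (-7.60 − -51.0)] = 4.8971 kg/s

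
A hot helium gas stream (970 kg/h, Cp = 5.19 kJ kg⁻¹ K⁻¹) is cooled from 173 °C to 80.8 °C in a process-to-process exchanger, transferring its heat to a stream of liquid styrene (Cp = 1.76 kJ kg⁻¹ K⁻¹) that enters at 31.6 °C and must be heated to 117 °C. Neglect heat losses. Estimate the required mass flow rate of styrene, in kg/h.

Heat released by hot stream: Q = 970 × 5.19 × (173 − 80.8) = 464160 kJ/h
Energy balance on cold side (adiabatic exchanger): Q = ṁ_c·Cp_c·(T_c,out − T_c,in)
ṁ_c = 464160 / [1.76 × (117 − 31.6)] = 3088.2 kg/h

ṁ_c = 3090 kg/h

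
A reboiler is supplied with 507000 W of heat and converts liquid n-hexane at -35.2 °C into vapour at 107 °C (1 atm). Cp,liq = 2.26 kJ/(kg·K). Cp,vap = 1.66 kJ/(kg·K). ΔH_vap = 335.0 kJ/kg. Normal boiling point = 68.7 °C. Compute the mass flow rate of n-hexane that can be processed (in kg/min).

Δh = 2.26×(68.7−-35.2) + 335.0 + 1.66×(107−68.7) = 633.39 kJ/kg
Q = 507000 W = 507 kJ/s = 30420 kJ/min
ṁ = Q/Δh = 30420 / 633.39 = 48.027 kg/min

ṁ = 48.0 kg/min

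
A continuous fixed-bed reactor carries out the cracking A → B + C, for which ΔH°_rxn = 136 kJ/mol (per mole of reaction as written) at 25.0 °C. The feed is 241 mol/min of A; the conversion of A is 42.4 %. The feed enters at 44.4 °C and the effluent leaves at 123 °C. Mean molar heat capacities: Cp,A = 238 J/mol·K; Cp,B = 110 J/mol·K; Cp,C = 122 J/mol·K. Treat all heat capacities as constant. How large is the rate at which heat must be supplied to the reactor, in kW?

Extent of reaction ξ = 0.424 × 241 = 102.18 mol/min
Reaction term: ξ·ΔH°_rxn = 102.18 × 136 = 13897 kJ/min
Sensible, feed 44.4→25 °C: -1112.7 kJ/min
Outlet flows (mol/min): A 138.82, B 102.18, C 102.18
Sensible, products 25→123 °C: 5561 kJ/min
Q = ΔH = 18345 kJ/min = 305.75 kW
Heat supplied = 305.75 kW

Q_in = 306 kW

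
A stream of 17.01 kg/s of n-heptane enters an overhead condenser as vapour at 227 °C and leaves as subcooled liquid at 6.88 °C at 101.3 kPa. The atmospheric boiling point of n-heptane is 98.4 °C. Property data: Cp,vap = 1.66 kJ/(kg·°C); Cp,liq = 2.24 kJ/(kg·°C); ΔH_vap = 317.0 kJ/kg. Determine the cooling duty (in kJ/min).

vapour 227→98.4 °C: -213.48 kJ/kg
condensation at 98.4 °C: -317 kJ/kg
liquid 98.4→6.88 °C: -205 kJ/kg
Δh = -213.48 + -317 + -205 = -735.48 kJ/kg
Q = ṁ·Δh = 17.01 kg/s × -735.48 kJ/kg = -12511 kJ/s
|Q| = 12511 kW = 750630 kJ/min

Q_c = 751000 kJ/min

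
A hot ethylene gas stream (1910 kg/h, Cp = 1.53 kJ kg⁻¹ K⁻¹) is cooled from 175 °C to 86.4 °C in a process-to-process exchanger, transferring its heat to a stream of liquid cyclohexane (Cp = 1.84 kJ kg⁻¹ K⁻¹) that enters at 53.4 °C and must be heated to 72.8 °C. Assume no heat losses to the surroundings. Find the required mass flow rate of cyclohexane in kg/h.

ṁ_c = 7250 kg/h

Heat released by hot stream: Q = 1910 × 1.53 × (175 − 86.4) = 258920 kJ/h
Energy balance on cold side (adiabatic exchanger): Q = ṁ_c·Cp_c·(T_c,out − T_c,in)
ṁ_c = 258920 / [1.84 × (72.8 − 53.4)] = 7253.4 kg/h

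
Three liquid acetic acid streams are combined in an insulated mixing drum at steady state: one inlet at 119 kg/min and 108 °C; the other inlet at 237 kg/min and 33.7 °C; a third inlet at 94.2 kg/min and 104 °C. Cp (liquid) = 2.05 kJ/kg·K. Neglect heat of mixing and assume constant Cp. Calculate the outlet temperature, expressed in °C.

T_out = 68.0 °C

Energy balance with Q = 0: Σ ṁᵢCp,ᵢ(T_out − Tᵢ) = 0
Σ ṁᵢCp,ᵢTᵢ = 119×2.05×108 + 237×2.05×33.7 + 94.2×2.05×104 = 62803
Σ ṁᵢCp,ᵢ = 119×2.05 + 237×2.05 + 94.2×2.05 = 922.91
T_out = 62803 / 922.91 = 68.049 °C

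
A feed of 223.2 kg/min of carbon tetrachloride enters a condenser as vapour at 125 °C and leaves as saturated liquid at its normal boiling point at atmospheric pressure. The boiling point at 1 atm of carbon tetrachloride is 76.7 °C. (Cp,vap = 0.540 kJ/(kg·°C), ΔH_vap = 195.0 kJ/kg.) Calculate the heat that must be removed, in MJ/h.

Q_c = 2960 MJ/h

vapour 125→76.7 °C: -26.082 kJ/kg
condensation at 76.7 °C: -195 kJ/kg
Δh = -26.082 + -195 = -221.08 kJ/kg
Q = ṁ·Δh = 223.2 kg/min × -221.08 kJ/kg = -49346 kJ/min
|Q| = 822.43 kW = 2960.7 MJ/h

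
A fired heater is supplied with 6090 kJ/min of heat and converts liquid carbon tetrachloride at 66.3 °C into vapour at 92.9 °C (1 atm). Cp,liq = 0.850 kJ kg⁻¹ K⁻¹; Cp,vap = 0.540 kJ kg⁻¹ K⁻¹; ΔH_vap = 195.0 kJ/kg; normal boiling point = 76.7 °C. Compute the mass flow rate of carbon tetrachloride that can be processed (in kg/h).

ṁ = 1720 kg/h

Δh = 0.850×(76.7−66.3) + 195.0 + 0.540×(92.9−76.7) = 212.59 kJ/kg
Q = 6090 kJ/min = 101.5 kJ/s = 365400 kJ/h
ṁ = Q/Δh = 365400 / 212.59 = 1718.8 kg/h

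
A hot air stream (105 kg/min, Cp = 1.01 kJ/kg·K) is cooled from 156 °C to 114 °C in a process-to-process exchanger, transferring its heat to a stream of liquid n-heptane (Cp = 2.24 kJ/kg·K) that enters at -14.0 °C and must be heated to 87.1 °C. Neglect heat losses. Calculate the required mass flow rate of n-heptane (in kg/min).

ṁ_c = 19.7 kg/min

Heat released by hot stream: Q = 105 × 1.01 × (156 − 114) = 4454.1 kJ/min
Energy balance on cold side (adiabatic exchanger): Q = ṁ_c·Cp_c·(T_c,out − T_c,in)
ṁ_c = 4454.1 / [2.24 × (87.1 − -14.0)] = 19.668 kg/min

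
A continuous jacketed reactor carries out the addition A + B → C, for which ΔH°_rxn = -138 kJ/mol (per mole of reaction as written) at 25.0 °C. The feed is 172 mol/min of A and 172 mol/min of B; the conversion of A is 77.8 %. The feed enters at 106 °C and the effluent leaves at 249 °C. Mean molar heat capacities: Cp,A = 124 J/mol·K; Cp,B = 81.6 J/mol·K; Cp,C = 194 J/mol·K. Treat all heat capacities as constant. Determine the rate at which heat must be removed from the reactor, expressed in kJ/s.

Q_out = 229 kJ/s

Extent of reaction ξ = 0.778 × 172 = 133.82 mol/min
Reaction term: ξ·ΔH°_rxn = 133.82 × -138 = -18467 kJ/min
Sensible, feed 106→25 °C: -2864.4 kJ/min
Outlet flows (mol/min): A 38.184, B 38.184, C 133.82
Sensible, products 25→249 °C: 7573.6 kJ/min
Q = ΔH = -13757 kJ/min = -229.29 kW
Heat removed = 229.29 kJ/s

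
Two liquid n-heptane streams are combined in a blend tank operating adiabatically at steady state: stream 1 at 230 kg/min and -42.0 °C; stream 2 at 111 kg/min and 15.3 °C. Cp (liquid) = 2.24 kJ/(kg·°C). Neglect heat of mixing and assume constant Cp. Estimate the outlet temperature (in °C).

T_out = -23.3 °C

Energy balance with Q = 0: Σ ṁᵢCp,ᵢ(T_out − Tᵢ) = 0
T_out = Σ ṁᵢCp,ᵢTᵢ / Σ ṁᵢCp,ᵢ
      = -17834 / 763.84 = -23.348 °C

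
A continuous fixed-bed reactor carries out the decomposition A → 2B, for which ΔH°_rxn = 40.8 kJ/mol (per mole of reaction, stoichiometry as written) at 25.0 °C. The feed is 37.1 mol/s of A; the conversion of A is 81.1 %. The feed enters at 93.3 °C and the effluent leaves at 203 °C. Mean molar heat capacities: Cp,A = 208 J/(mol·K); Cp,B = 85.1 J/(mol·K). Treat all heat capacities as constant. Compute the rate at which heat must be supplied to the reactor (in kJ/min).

Extent of reaction ξ = 0.811 × 37.1 = 30.088 mol/s
Reaction term: ξ·ΔH°_rxn = 30.088 × 40.8 = 1227.6 kJ/s
Sensible, feed 93.3→25 °C: -527.06 kJ/s
Outlet flows (mol/s): A 7.0119, B 60.176
Sensible, products 25→203 °C: 1171.1 kJ/s
Q = ΔH = 1871.7 kJ/s = 1871.7 kW
Heat supplied = 112300 kJ/min

Q_in = 112000 kJ/min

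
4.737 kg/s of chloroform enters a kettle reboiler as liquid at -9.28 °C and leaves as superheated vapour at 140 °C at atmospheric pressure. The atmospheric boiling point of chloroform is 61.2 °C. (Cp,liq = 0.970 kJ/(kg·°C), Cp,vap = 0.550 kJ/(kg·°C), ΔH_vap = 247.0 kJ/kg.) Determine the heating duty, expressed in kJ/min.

Q = 102000 kJ/min

liquid -9.28→61.2 °C: 68.366 kJ/kg
vaporisation at 61.2 °C: 247 kJ/kg
vapour 61.2→140 °C: 43.34 kJ/kg
Δh = 68.366 + 247 + 43.34 = 358.71 kJ/kg
Q = ṁ·Δh = 4.737 kg/s × 358.71 kJ/kg = 1699.2 kJ/s
|Q| = 1699.2 kW = 101950 kJ/min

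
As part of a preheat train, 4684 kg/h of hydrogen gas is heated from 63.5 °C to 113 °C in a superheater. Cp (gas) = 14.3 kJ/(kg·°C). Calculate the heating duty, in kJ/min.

Q = ṁ·Cp·ΔT = 4684 × 14.3 × (113 − 63.5) = 3.3156e+06 kJ/h
Converting: 3.3156e+06 / 3600 s = 920.99 kW
Heating duty = 55259 kJ/min

Q = 55300 kJ/min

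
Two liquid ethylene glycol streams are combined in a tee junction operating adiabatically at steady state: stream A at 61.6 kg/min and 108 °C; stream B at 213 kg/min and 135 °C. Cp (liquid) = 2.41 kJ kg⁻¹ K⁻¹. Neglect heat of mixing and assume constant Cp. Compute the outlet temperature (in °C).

T_out = 129 °C

Energy balance with Q = 0: Σ ṁᵢCp,ᵢ(T_out − Tᵢ) = 0
Σ ṁᵢCp,ᵢTᵢ = 61.6×2.41×108 + 213×2.41×135 = 85333
Σ ṁᵢCp,ᵢ = 61.6×2.41 + 213×2.41 = 661.79
T_out = 85333 / 661.79 = 128.94 °C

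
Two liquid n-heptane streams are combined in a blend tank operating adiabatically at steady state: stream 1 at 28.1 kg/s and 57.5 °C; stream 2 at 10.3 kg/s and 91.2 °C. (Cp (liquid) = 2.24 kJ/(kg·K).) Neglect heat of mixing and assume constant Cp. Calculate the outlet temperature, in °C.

Energy balance with Q = 0: Σ ṁᵢCp,ᵢ(T_out − Tᵢ) = 0
T_out = Σ ṁᵢCp,ᵢTᵢ / Σ ṁᵢCp,ᵢ
      = 5723.4 / 86.016 = 66.539 °C

T_out = 66.5 °C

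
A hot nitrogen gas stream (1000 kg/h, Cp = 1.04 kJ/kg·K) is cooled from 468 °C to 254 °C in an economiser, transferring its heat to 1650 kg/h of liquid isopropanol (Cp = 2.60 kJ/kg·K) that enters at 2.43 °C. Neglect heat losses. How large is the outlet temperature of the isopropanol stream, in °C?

Heat released by hot stream: Q = 1000 × 1.04 × (468 − 254) = 222560 kJ/h
Energy balance on cold side (adiabatic exchanger): Q = ṁ_c·Cp_c·(T_c,out − T_c,in)
T_c,out = 2.43 + 222560/(1650 × 2.60) = 54.309 °C

T_c,out = 54.3 °C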